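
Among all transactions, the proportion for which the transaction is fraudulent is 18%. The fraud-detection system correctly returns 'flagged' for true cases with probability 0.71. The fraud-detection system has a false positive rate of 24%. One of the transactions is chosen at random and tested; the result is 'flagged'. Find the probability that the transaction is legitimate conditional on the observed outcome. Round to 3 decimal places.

Let H be the event that the transaction is fraudulent. P(H) = 0.18, so P(¬H) = 0.82. With E the 'flagged' result, P(E|H) = 0.71 and P(E|¬H) = 0.24.
P(E) = 0.71·0.18 + 0.24·0.82 = 0.12780 + 0.19680 = 0.32460.
By Bayes' theorem, P(H|E) = 0.12780 / 0.32460 = 0.394. Hence P(¬H|E) = 1 − 0.394 = 0.606.

P(¬H | E) ≈ 0.606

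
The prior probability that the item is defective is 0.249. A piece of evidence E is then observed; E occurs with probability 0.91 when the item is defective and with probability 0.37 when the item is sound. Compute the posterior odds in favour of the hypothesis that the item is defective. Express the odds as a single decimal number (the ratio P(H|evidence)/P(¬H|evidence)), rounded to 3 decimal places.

Prior odds = 0.249/(1−0.249) = 0.33156. In log-odds, ln(0.33156) = -1.1040.
Add log likelihood ratio: ln(2.4595) = 0.89994.
Posterior log-odds = -0.20401, so posterior odds = exp(-0.20401) = 0.81545.

Posterior odds ≈ 0.815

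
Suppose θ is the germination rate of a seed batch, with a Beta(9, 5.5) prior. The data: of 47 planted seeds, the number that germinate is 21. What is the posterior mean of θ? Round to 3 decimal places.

Posterior mean ≈ 0.488

Observing 21 successes and 26 failures updates Beta(9, 5.5) by adding the success and failure counts to the two shape parameters: α = 9+21 = 30, β = 5.5+26 = 31.5.
Posterior mean = α/(α+β) = 30/61.5 = 0.488.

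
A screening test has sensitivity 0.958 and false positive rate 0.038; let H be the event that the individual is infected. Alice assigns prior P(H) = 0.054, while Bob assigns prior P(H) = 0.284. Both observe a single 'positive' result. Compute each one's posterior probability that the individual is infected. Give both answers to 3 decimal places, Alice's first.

Alice: 0.590; Bob: 0.909

The likelihood ratio for a 'positive' result is 0.958/0.038 = 25.211.
Alice: prior odds 0.054/0.946 = 0.057082; posterior odds 1.4391; posterior probability 0.590.
Bob: prior odds 0.284/0.716 = 0.39665; posterior odds 9.9997; posterior probability 0.909.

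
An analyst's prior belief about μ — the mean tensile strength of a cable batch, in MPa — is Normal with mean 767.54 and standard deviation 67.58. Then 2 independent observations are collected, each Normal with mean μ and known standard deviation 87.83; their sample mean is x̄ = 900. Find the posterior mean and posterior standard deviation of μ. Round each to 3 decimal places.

Prior precision 1/τ₀² = 1/67.58² = 0.00021896; data precision n/σ² = 2/87.83² = 0.00025927.
Posterior precision = 0.00021896 + 0.00025927 = 0.00047822, giving posterior SD = 1/√0.00047822 = 45.728.
Posterior mean = (0.00021896·767.54 + 0.00025927·900) / 0.00047822 = 839.352.

Posterior mean ≈ 839.352; posterior SD ≈ 45.728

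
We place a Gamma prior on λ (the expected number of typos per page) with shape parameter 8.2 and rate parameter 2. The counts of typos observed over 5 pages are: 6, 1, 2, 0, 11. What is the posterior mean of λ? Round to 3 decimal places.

The Poisson likelihood adds the total count to the shape and the number of exposure periods to the rate. Here ∑xᵢ = 20 and n = 5, so shape 8.2→28.2 and rate 2→7.
E[λ | data] = 28.2/7 = 4.029.

Posterior mean ≈ 4.029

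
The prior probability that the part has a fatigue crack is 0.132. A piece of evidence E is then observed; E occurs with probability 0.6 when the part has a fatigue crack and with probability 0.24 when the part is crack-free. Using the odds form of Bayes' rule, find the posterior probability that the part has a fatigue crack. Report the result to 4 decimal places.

Posterior probability ≈ 0.2755

Prior odds = 0.132/(1−0.132) = 0.15207.
Likelihood ratio for E = 0.6/0.24 = 2.5000.
Posterior odds = prior odds × LR = 0.38018.
Posterior probability = odds/(1+odds) = 0.38018/1.3802 = 0.2755.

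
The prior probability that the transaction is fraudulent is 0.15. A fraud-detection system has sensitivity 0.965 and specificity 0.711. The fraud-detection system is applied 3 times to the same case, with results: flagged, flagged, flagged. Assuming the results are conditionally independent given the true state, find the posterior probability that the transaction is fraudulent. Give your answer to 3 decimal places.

With H the event that the transaction is fraudulent, the joint likelihood of the observed sequence is P(data|H) = 0.965·0.965·0.965 = 0.89863 and P(data|¬H) = 0.289·0.289·0.289 = 0.024138.
Bayes: P(H|data) = 0.15·0.89863 / (0.15·0.89863 + 0.85·0.024138) = 0.13479/0.15531 = 0.8679.

Posterior P(H) ≈ 0.868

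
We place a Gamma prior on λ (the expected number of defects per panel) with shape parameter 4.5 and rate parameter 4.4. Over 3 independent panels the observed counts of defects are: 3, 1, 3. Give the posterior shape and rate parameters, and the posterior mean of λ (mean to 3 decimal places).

Posterior: Gamma(shape=11.5, rate=7.4); mean ≈ 1.554

Total count ∑xᵢ = 7 over n = 3 panels.
Gamma is conjugate to the Poisson likelihood: posterior is Gamma(shape = 4.5+7 = 11.5, rate = 4.4+3 = 7.4).
Posterior mean = shape/rate = 11.5/7.4 = 1.554.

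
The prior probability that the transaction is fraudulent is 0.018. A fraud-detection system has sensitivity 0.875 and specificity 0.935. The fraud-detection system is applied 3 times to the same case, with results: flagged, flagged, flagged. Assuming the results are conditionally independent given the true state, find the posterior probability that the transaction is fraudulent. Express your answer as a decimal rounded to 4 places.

Posterior P(H) ≈ 0.9781

Let H be the event that the transaction is fraudulent; start with P(H) = 0.018. P('flagged'|H) = 0.875, P('flagged'|¬H) = 0.065.
Update on result 1 ('flagged'): P(H) ← 0.875·0.0180 / (0.875·0.0180 + 0.065·0.9820) = 0.015750/0.079580 = 0.1979.
Update on result 2 ('flagged'): P(H) ← 0.875·0.1979 / (0.875·0.1979 + 0.065·0.8021) = 0.17317/0.22531 = 0.7686.
Update on result 3 ('flagged'): P(H) ← 0.875·0.7686 / (0.875·0.7686 + 0.065·0.2314) = 0.67253/0.68757 = 0.9781.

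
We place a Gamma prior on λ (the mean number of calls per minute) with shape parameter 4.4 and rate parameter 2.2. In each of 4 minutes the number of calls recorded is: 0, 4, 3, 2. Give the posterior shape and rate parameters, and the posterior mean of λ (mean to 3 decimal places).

Posterior: Gamma(shape=13.4, rate=6.2); mean ≈ 2.161

Total count ∑xᵢ = 9 over n = 4 minutes.
Gamma is conjugate to the Poisson likelihood: posterior is Gamma(shape = 4.4+9 = 13.4, rate = 2.2+4 = 6.2).
Posterior mean = shape/rate = 13.4/6.2 = 2.161.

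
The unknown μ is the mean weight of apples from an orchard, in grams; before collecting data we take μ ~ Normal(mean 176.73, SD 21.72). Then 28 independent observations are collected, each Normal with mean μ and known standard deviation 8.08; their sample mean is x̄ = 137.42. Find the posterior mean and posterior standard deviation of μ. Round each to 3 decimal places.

Prior precision 1/τ₀² = 1/21.72² = 0.00211973; data precision n/σ² = 28/8.08² = 0.428880.
Posterior precision = 0.00211973 + 0.428880 = 0.430999, giving posterior SD = 1/√0.430999 = 1.523.
Posterior mean = (0.00211973·176.73 + 0.428880·137.42) / 0.430999 = 137.613.

Posterior mean ≈ 137.613; posterior SD ≈ 1.523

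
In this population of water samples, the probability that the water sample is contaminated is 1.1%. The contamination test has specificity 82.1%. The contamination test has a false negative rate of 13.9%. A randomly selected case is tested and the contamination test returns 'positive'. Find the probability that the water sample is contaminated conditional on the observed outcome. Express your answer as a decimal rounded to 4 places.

Write H for 'the water sample is contaminated'. Prior odds H:¬H = 0.011/0.989 = 0.011122. For the 'positive' outcome, the likelihood ratio is 0.861/0.179 = 4.8101.
Posterior odds = 0.011122 × 4.8101 = 0.053499, so P(H|E) = 0.053499/(1+0.053499) = 0.0508.

P(H | E) ≈ 0.0508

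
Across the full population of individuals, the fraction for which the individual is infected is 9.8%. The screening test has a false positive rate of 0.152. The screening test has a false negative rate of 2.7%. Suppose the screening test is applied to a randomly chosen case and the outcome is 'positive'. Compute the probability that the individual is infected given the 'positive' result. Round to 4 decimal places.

P(H | E) ≈ 0.4102

Let H be the event that the individual is infected. P(H) = 0.098, so P(¬H) = 0.902. With E the 'positive' result, P(E|H) = 0.973 and P(E|¬H) = 0.152.
P(E) = 0.973·0.098 + 0.152·0.902 = 0.095354 + 0.13710 = 0.23246.
By Bayes' theorem, P(H|E) = 0.095354 / 0.23246 = 0.4102.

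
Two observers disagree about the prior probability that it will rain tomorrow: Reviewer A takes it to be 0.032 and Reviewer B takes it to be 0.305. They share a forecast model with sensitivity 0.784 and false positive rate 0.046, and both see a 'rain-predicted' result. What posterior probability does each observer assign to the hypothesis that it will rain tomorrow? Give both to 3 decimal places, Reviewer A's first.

The likelihood ratio for a 'rain-predicted' result is 0.784/0.046 = 17.043.
Reviewer A: prior odds 0.032/0.968 = 0.033058; posterior odds 0.56342; posterior probability 0.360.
Reviewer B: prior odds 0.305/0.695 = 0.43885; posterior odds 7.4795; posterior probability 0.882.

Reviewer A: 0.360; Reviewer B: 0.882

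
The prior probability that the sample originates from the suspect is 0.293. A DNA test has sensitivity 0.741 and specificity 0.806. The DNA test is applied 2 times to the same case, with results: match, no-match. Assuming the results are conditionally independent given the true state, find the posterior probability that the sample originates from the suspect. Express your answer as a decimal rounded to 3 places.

Let H be the event that the sample originates from the suspect; start with P(H) = 0.293. P('match'|H) = 0.741, P('match'|¬H) = 0.194.
Update on result 1 ('match'): P(H) ← 0.741·0.2930 / (0.741·0.2930 + 0.194·0.7070) = 0.21711/0.35427 = 0.6128.
Update on result 2 ('no-match'): P(H) ← 0.259·0.6128 / (0.259·0.6128 + 0.806·0.3872) = 0.15873/0.47077 = 0.3372.

Posterior P(H) ≈ 0.337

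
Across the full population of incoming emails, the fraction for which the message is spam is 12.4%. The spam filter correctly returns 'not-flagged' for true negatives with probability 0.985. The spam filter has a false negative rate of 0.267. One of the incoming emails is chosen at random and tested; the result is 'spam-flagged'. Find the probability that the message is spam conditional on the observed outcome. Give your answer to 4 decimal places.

P(H | E) ≈ 0.8737

Write H for 'the message is spam'. Prior odds H:¬H = 0.124/0.876 = 0.14155. For the 'spam-flagged' outcome, the likelihood ratio is 0.733/0.015 = 48.867.
Posterior odds = 0.14155 × 48.867 = 6.9172, so P(H|E) = 6.9172/(1+6.9172) = 0.8737.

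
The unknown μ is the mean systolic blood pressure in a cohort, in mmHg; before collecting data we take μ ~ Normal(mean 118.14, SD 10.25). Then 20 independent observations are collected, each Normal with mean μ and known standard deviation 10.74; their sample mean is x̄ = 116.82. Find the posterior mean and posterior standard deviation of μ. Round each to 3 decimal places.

Prior precision 1/τ₀² = 1/10.25² = 0.00951814; data precision n/σ² = 20/10.74² = 0.173389.
Posterior precision = 0.00951814 + 0.173389 = 0.182907, giving posterior SD = 1/√0.182907 = 2.338.
Posterior mean = (0.00951814·118.14 + 0.173389·116.82) / 0.182907 = 116.889.

Posterior mean ≈ 116.889; posterior SD ≈ 2.338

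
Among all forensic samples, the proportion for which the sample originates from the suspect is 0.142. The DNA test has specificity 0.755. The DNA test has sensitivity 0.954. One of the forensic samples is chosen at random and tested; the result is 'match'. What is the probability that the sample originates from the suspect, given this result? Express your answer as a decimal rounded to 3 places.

P(H | E) ≈ 0.392

Let H be the event that the sample originates from the suspect. P(H) = 0.142, so P(¬H) = 0.858. With E the 'match' result, P(E|H) = 0.954 and P(E|¬H) = 0.245.
P(E) = 0.954·0.142 + 0.245·0.858 = 0.13547 + 0.21021 = 0.34568.
By Bayes' theorem, P(H|E) = 0.13547 / 0.34568 = 0.392.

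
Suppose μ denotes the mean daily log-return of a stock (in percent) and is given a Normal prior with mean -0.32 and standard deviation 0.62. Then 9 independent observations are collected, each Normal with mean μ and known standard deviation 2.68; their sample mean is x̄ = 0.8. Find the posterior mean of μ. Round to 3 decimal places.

Posterior mean ≈ 0.044

With known σ, the Normal prior is conjugate. Weight on the data is w = (n/σ²)/(n/σ² + 1/τ₀²) = 1.25306/(1.25306+2.60146) = 0.32509.
Posterior mean = w·x̄ + (1−w)·μ₀ = 0.32509·0.8 + 0.67491·-0.32 = 0.044.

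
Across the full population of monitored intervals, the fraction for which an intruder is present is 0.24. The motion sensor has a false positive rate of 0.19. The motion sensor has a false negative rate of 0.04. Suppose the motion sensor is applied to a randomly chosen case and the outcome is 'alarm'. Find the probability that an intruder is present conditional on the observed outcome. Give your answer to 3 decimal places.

Let H be the event that an intruder is present. P(H) = 0.24, so P(¬H) = 0.76. With E the 'alarm' result, P(E|H) = 0.96 and P(E|¬H) = 0.19.
P(E) = 0.96·0.24 + 0.19·0.76 = 0.23040 + 0.14440 = 0.37480.
By Bayes' theorem, P(H|E) = 0.23040 / 0.37480 = 0.615.

P(H | E) ≈ 0.615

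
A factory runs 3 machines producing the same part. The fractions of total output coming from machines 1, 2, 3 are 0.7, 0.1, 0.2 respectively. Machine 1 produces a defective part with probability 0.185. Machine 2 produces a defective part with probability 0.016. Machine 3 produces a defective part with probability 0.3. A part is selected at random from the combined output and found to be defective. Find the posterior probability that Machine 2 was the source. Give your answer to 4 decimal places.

P(defective|M1) = 0.185; P(defective|M2) = 0.016; P(defective|M3) = 0.3.
Prior × likelihood for each source: 0.7·0.185=0.1295, 0.1·0.016=0.001600, 0.2·0.3=0.06000. Summing gives P(defective) = 0.19110.
P(Machine 2 | defective) = 0.001600 / 0.19110 = 0.0084.

Posterior probability ≈ 0.0084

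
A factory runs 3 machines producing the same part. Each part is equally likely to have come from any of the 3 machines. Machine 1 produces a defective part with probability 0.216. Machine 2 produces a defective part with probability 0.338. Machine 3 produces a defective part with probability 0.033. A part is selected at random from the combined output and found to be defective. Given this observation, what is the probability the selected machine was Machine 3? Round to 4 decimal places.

Posterior probability ≈ 0.0562

Tabulate prior·likelihood by source: [1] prior 0.333333, lik 0.216, product 0.07200; [2] prior 0.333333, lik 0.338, product 0.1127; [3] prior 0.333333, lik 0.033, product 0.01100.
Normalizing constant = 0.19567; the posterior for Machine 3 is its product over the sum, 0.01100/0.19567 = 0.0562.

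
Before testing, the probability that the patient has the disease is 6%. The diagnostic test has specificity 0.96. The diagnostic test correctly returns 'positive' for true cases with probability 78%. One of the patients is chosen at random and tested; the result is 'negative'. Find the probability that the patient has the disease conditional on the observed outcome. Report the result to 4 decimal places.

Let H be the event that the patient has the disease. P(H) = 0.06, so P(¬H) = 0.94. With E the 'negative' result, P(E|H) = 0.22 and P(E|¬H) = 0.96.
P(E) = 0.22·0.06 + 0.96·0.94 = 0.013200 + 0.90240 = 0.91560.
By Bayes' theorem, P(H|E) = 0.013200 / 0.91560 = 0.0144.

P(H | E) ≈ 0.0144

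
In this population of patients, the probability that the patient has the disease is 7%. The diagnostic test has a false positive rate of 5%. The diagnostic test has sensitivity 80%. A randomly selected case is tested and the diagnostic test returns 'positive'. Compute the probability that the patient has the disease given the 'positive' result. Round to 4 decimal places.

P(H | E) ≈ 0.5463

Let H be the event that the patient has the disease. P(H) = 0.07, so P(¬H) = 0.93. With E the 'positive' result, P(E|H) = 0.8 and P(E|¬H) = 0.05.
P(E) = 0.8·0.07 + 0.05·0.93 = 0.056000 + 0.046500 = 0.10250.
By Bayes' theorem, P(H|E) = 0.056000 / 0.10250 = 0.5463.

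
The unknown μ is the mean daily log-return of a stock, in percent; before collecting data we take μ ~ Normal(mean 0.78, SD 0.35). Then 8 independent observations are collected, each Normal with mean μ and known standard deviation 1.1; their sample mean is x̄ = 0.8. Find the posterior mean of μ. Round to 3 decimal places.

Posterior mean ≈ 0.789

Prior precision 1/τ₀² = 1/0.35² = 8.16327; data precision n/σ² = 8/1.1² = 6.61157.
Posterior precision = 8.16327 + 6.61157 = 14.7748.
Posterior mean = (8.16327·0.78 + 6.61157·0.8) / 14.7748 = 0.789.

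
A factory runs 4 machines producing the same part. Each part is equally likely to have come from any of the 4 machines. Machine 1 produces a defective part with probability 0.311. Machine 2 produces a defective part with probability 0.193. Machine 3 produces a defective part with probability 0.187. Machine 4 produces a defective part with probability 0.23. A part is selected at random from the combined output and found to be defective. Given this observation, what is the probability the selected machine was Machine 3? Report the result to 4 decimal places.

Tabulate prior·likelihood by source: [1] prior 0.25, lik 0.311, product 0.07775; [2] prior 0.25, lik 0.193, product 0.04825; [3] prior 0.25, lik 0.187, product 0.04675; [4] prior 0.25, lik 0.23, product 0.05750.
Normalizing constant = 0.23025; the posterior for Machine 3 is its product over the sum, 0.04675/0.23025 = 0.2030.

Posterior probability ≈ 0.2030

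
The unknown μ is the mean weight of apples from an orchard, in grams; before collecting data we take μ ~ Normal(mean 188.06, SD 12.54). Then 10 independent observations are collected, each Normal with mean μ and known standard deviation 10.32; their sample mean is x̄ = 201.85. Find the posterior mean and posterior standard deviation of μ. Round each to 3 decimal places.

Prior precision 1/τ₀² = 1/12.54² = 0.00635924; data precision n/σ² = 10/10.32² = 0.0938946.
Posterior precision = 0.00635924 + 0.0938946 = 0.100254, giving posterior SD = 1/√0.100254 = 3.158.
Posterior mean = (0.00635924·188.06 + 0.0938946·201.85) / 0.100254 = 200.975.

Posterior mean ≈ 200.975; posterior SD ≈ 3.158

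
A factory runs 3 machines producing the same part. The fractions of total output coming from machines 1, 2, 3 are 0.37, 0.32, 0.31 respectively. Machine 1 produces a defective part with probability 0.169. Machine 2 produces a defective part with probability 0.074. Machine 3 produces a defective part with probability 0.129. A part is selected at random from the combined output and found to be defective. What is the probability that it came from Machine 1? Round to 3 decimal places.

Tabulate prior·likelihood by source: [1] prior 0.37, lik 0.169, product 0.06253; [2] prior 0.32, lik 0.074, product 0.02368; [3] prior 0.31, lik 0.129, product 0.03999.
Normalizing constant = 0.12620; the posterior for Machine 1 is its product over the sum, 0.06253/0.12620 = 0.495.

Posterior probability ≈ 0.495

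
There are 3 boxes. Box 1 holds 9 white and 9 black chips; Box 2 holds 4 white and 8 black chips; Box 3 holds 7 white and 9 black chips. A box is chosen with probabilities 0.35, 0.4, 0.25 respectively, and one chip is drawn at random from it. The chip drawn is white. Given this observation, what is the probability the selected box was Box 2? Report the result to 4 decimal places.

Tabulate prior·likelihood by source: [1] prior 0.35, lik 0.5, product 0.1750; [2] prior 0.4, lik 0.3333, product 0.1333; [3] prior 0.25, lik 0.4375, product 0.1094.
Normalizing constant = 0.41771; the posterior for Box 2 is its product over the sum, 0.1333/0.41771 = 0.3192.

Posterior probability ≈ 0.3192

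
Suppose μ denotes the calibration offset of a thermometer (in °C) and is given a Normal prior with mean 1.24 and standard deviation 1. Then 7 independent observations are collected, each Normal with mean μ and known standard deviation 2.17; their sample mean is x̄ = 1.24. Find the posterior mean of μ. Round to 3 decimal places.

With known σ, the Normal prior is conjugate. Weight on the data is w = (n/σ²)/(n/σ² + 1/τ₀²) = 1.48655/(1.48655+1.00000) = 0.59784.
Posterior mean = w·x̄ + (1−w)·μ₀ = 0.59784·1.24 + 0.40216·1.24 = 1.240.

Posterior mean ≈ 1.240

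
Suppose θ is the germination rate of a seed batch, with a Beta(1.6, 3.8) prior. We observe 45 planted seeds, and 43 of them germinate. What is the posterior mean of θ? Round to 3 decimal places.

Posterior mean ≈ 0.885

Observing 43 successes and 2 failures updates Beta(1.6, 3.8) by adding the success and failure counts to the two shape parameters: α = 1.6+43 = 44.6, β = 3.8+2 = 5.8.
Posterior mean = α/(α+β) = 44.6/50.4 = 0.885.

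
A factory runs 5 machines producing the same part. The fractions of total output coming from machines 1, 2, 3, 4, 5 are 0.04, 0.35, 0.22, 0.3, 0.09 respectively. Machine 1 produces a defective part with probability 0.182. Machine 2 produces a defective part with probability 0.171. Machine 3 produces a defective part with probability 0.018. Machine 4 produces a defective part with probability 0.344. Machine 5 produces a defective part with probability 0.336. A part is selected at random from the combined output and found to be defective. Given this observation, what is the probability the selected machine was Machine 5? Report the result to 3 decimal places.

Tabulate prior·likelihood by source: [1] prior 0.04, lik 0.182, product 0.007280; [2] prior 0.35, lik 0.171, product 0.05985; [3] prior 0.22, lik 0.018, product 0.003960; [4] prior 0.3, lik 0.344, product 0.1032; [5] prior 0.09, lik 0.336, product 0.03024.
Normalizing constant = 0.20453; the posterior for Machine 5 is its product over the sum, 0.03024/0.20453 = 0.148.

Posterior probability ≈ 0.148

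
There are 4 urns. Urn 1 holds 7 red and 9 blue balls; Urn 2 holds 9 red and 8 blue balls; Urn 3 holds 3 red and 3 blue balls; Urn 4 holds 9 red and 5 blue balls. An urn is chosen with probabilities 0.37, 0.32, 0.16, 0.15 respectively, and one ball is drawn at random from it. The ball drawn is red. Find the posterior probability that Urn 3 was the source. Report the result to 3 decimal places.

Posterior probability ≈ 0.158

P(red|Urn 1) = 0.4375; P(red|Urn 2) = 0.5294; P(red|Urn 3) = 0.5; P(red|Urn 4) = 0.6429.
Prior × likelihood for each source: 0.37·0.4375=0.1619, 0.32·0.5294=0.1694, 0.16·0.5=0.08000, 0.15·0.6429=0.09643. Summing gives P(red) = 0.50772.
P(Urn 3 | red) = 0.08000 / 0.50772 = 0.158.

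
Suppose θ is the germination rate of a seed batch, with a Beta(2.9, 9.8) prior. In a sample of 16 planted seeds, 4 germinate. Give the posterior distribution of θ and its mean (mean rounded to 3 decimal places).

The binomial likelihood is conjugate to the Beta prior: with 4 successes and 12 failures, the posterior is Beta(2.9+4, 9.8+12) = Beta(6.9, 21.8).
Posterior mean = α/(α+β) = 6.9/28.7 = 0.240.

Posterior: Beta(6.9, 21.8); mean ≈ 0.240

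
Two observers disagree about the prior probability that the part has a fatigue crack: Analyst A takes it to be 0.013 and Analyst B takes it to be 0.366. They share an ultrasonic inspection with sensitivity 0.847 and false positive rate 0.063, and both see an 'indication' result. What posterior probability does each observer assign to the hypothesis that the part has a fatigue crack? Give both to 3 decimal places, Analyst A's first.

Analyst A: 0.150; Analyst B: 0.886

P('+'|H) = 0.847, P('+'|¬H) = 0.063.
Analyst A: numerator 0.847·0.013 = 0.011011; evidence = 0.011011+0.063·0.987 = 0.073192; posterior = 0.150.
Analyst B: numerator 0.847·0.366 = 0.31000; evidence = 0.31000+0.063·0.634 = 0.34994; posterior = 0.886.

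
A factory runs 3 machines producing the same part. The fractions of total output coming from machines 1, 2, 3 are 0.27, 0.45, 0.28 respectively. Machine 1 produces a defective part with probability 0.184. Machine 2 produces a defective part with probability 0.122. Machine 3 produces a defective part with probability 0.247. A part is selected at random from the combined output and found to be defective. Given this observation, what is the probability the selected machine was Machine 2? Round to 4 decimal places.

Tabulate prior·likelihood by source: [1] prior 0.27, lik 0.184, product 0.04968; [2] prior 0.45, lik 0.122, product 0.05490; [3] prior 0.28, lik 0.247, product 0.06916.
Normalizing constant = 0.17374; the posterior for Machine 2 is its product over the sum, 0.05490/0.17374 = 0.3160.

Posterior probability ≈ 0.3160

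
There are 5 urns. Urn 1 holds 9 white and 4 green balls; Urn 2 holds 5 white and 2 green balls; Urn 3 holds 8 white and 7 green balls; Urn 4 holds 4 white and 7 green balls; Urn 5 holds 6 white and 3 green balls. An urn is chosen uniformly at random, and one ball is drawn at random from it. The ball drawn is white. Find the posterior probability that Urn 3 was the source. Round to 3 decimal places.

Posterior probability ≈ 0.180

Tabulate prior·likelihood by source: [1] prior 0.2, lik 0.6923, product 0.1385; [2] prior 0.2, lik 0.7143, product 0.1429; [3] prior 0.2, lik 0.5333, product 0.1067; [4] prior 0.2, lik 0.3636, product 0.07273; [5] prior 0.2, lik 0.6667, product 0.1333.
Normalizing constant = 0.59405; the posterior for Urn 3 is its product over the sum, 0.1067/0.59405 = 0.180.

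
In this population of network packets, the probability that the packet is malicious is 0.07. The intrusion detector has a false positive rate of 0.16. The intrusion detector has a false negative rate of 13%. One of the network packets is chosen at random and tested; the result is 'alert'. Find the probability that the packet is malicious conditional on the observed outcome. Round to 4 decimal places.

Write H for 'the packet is malicious'. Prior odds H:¬H = 0.07/0.93 = 0.075269. For the 'alert' outcome, the likelihood ratio is 0.87/0.16 = 5.4375.
Posterior odds = 0.075269 × 5.4375 = 0.40927, so P(H|E) = 0.40927/(1+0.40927) = 0.2904.

P(H | E) ≈ 0.2904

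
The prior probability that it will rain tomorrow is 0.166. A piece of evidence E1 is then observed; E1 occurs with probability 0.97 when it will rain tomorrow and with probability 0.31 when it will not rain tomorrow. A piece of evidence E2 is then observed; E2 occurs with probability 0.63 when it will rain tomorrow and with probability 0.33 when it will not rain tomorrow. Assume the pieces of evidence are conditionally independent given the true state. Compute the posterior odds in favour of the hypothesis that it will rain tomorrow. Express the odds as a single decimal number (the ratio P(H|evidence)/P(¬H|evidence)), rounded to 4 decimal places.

Posterior odds ≈ 1.1890

Prior odds = 0.166/(1−0.166) = 0.19904. In log-odds, ln(0.19904) = -1.6142.
Add log likelihood ratios: ln(3.1290) + ln(1.9091) = 1.7874.
Posterior log-odds = 0.17311, so posterior odds = exp(0.17311) = 1.1890.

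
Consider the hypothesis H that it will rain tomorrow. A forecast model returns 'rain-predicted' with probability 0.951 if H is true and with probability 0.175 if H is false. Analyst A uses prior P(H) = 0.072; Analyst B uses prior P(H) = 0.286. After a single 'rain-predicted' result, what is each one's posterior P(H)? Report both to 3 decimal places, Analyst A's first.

Analyst A: 0.297; Analyst B: 0.685

The likelihood ratio for a 'rain-predicted' result is 0.951/0.175 = 5.4343.
Analyst A: prior odds 0.072/0.928 = 0.077586; posterior odds 0.42163; posterior probability 0.297.
Analyst B: prior odds 0.286/0.714 = 0.40056; posterior odds 2.1768; posterior probability 0.685.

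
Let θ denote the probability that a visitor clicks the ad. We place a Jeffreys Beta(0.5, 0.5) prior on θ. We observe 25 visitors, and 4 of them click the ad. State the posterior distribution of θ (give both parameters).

Observing 4 successes and 21 failures updates Beta(0.5, 0.5) by adding the success and failure counts to the two shape parameters: α = 0.5+4 = 4.5, β = 0.5+21 = 21.5.

Posterior: Beta(4.5, 21.5)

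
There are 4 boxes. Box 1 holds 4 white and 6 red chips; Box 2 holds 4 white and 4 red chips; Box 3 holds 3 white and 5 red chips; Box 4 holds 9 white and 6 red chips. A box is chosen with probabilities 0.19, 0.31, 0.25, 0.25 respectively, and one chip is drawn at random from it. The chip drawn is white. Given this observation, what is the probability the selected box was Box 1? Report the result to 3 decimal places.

Posterior probability ≈ 0.160

Tabulate prior·likelihood by source: [1] prior 0.19, lik 0.4, product 0.07600; [2] prior 0.31, lik 0.5, product 0.1550; [3] prior 0.25, lik 0.375, product 0.09375; [4] prior 0.25, lik 0.6, product 0.1500.
Normalizing constant = 0.47475; the posterior for Box 1 is its product over the sum, 0.07600/0.47475 = 0.160.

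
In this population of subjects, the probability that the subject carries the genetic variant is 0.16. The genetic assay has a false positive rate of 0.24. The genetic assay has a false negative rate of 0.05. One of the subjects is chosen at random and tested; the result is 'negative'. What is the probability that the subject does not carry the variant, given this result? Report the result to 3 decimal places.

Write H for 'the subject carries the genetic variant'. Prior odds H:¬H = 0.16/0.84 = 0.19048. For the 'negative' outcome, the likelihood ratio is 0.05/0.76 = 0.065789.
Posterior odds = 0.19048 × 0.065789 = 0.012531, so P(H|E) = 0.012531/(1+0.012531) = 0.012. Then P(¬H|E) = 1 − 0.012 = 0.988.

P(¬H | E) ≈ 0.988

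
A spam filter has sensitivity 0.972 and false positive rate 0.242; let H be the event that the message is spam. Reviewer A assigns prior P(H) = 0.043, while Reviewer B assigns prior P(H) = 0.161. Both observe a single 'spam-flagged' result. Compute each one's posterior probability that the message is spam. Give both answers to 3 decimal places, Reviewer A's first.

The likelihood ratio for a 'spam-flagged' result is 0.972/0.242 = 4.0165.
Reviewer A: prior odds 0.043/0.957 = 0.044932; posterior odds 0.18047; posterior probability 0.153.
Reviewer B: prior odds 0.161/0.839 = 0.19190; posterior odds 0.77075; posterior probability 0.435.

Reviewer A: 0.153; Reviewer B: 0.435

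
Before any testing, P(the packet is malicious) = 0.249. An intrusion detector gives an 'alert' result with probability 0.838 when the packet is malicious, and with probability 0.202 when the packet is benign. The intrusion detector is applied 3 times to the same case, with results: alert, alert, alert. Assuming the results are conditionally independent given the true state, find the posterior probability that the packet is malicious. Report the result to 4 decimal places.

Posterior P(H) ≈ 0.9595

With H the event that the packet is malicious, the joint likelihood of the observed sequence is P(data|H) = 0.838·0.838·0.838 = 0.58848 and P(data|¬H) = 0.202·0.202·0.202 = 0.0082424.
Bayes: P(H|data) = 0.249·0.58848 / (0.249·0.58848 + 0.751·0.0082424) = 0.14653/0.15272 = 0.9595.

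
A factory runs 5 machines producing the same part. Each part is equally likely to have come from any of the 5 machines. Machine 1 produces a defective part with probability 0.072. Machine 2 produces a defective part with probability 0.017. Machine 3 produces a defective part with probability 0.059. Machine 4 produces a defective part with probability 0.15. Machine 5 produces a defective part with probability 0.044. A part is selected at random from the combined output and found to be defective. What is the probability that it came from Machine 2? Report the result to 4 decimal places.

Tabulate prior·likelihood by source: [1] prior 0.2, lik 0.072, product 0.01440; [2] prior 0.2, lik 0.017, product 0.003400; [3] prior 0.2, lik 0.059, product 0.01180; [4] prior 0.2, lik 0.15, product 0.03000; [5] prior 0.2, lik 0.044, product 0.008800.
Normalizing constant = 0.068400; the posterior for Machine 2 is its product over the sum, 0.003400/0.068400 = 0.0497.

Posterior probability ≈ 0.0497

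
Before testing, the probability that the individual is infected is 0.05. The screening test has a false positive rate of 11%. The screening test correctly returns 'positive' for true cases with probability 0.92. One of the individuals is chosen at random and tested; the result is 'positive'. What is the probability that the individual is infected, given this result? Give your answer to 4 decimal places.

Let H be the event that the individual is infected. P(H) = 0.05, so P(¬H) = 0.95. With E the 'positive' result, P(E|H) = 0.92 and P(E|¬H) = 0.11.
P(E) = 0.92·0.05 + 0.11·0.95 = 0.046000 + 0.10450 = 0.15050.
By Bayes' theorem, P(H|E) = 0.046000 / 0.15050 = 0.3056.

P(H | E) ≈ 0.3056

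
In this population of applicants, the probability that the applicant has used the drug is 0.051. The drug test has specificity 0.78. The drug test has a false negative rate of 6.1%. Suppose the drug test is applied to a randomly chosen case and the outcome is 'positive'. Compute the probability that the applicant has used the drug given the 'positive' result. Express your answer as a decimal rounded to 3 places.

P(H | E) ≈ 0.187

Write H for 'the applicant has used the drug'. Prior odds H:¬H = 0.051/0.949 = 0.053741. For the 'positive' outcome, the likelihood ratio is 0.939/0.22 = 4.2682.
Posterior odds = 0.053741 × 4.2682 = 0.22938, so P(H|E) = 0.22938/(1+0.22938) = 0.187.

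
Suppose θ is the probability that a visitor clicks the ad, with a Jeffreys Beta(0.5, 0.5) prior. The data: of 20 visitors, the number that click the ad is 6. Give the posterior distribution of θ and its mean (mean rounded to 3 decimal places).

Posterior: Beta(6.5, 14.5); mean ≈ 0.310

The binomial likelihood is conjugate to the Beta prior: with 6 successes and 14 failures, the posterior is Beta(0.5+6, 0.5+14) = Beta(6.5, 14.5).
Posterior mean = α/(α+β) = 6.5/21 = 0.310.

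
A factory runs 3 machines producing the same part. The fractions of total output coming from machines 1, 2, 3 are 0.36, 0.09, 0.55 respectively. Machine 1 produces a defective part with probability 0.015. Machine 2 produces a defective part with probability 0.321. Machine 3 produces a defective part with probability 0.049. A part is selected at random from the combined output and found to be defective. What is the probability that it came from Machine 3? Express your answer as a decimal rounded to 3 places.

Posterior probability ≈ 0.440

P(defective|M1) = 0.015; P(defective|M2) = 0.321; P(defective|M3) = 0.049.
Prior × likelihood for each source: 0.36·0.015=0.005400, 0.09·0.321=0.02889, 0.55·0.049=0.02695. Summing gives P(defective) = 0.061240.
P(Machine 3 | defective) = 0.02695 / 0.061240 = 0.440.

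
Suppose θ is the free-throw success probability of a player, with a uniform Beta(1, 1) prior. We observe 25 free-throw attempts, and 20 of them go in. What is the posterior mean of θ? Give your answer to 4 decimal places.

The binomial likelihood is conjugate to the Beta prior: with 20 successes and 5 failures, the posterior is Beta(1+20, 1+5) = Beta(21, 6).
E[θ | data] = 21/(21+6) = 0.7778.

Posterior mean ≈ 0.7778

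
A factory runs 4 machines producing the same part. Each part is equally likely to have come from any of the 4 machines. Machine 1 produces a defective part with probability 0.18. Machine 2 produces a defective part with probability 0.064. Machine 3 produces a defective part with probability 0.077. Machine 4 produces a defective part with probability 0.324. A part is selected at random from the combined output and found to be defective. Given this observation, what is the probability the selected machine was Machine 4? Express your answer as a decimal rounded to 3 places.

Tabulate prior·likelihood by source: [1] prior 0.25, lik 0.18, product 0.04500; [2] prior 0.25, lik 0.064, product 0.01600; [3] prior 0.25, lik 0.077, product 0.01925; [4] prior 0.25, lik 0.324, product 0.08100.
Normalizing constant = 0.16125; the posterior for Machine 4 is its product over the sum, 0.08100/0.16125 = 0.502.

Posterior probability ≈ 0.502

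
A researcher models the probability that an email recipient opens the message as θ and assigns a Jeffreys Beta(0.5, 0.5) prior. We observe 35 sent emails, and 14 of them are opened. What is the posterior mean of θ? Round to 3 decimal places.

Posterior mean ≈ 0.403

The binomial likelihood is conjugate to the Beta prior: with 14 successes and 21 failures, the posterior is Beta(0.5+14, 0.5+21) = Beta(14.5, 21.5).
E[θ | data] = 14.5/(14.5+21.5) = 0.403.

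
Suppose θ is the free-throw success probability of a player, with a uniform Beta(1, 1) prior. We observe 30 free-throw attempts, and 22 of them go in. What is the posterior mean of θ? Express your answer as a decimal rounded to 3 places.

The binomial likelihood is conjugate to the Beta prior: with 22 successes and 8 failures, the posterior is Beta(1+22, 1+8) = Beta(23, 9).
Posterior mean = α/(α+β) = 23/32 = 0.719.

Posterior mean ≈ 0.719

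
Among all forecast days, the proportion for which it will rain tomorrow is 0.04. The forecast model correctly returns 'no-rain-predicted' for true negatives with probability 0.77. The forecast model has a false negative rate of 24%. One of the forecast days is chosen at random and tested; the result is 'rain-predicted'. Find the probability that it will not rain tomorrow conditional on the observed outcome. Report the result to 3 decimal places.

P(¬H | E) ≈ 0.879

Let H be the event that it will rain tomorrow. P(H) = 0.04, so P(¬H) = 0.96. With E the 'rain-predicted' result, P(E|H) = 0.76 and P(E|¬H) = 0.23.
P(E) = 0.76·0.04 + 0.23·0.96 = 0.030400 + 0.22080 = 0.25120.
By Bayes' theorem, P(H|E) = 0.030400 / 0.25120 = 0.121. Hence P(¬H|E) = 1 − 0.121 = 0.879.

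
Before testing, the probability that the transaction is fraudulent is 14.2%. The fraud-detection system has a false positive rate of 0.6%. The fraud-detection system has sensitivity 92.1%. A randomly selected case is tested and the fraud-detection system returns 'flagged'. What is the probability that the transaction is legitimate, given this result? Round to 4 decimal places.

P(¬H | E) ≈ 0.0379

Write H for 'the transaction is fraudulent'. Prior odds H:¬H = 0.142/0.858 = 0.16550. For the 'flagged' outcome, the likelihood ratio is 0.921/0.006 = 153.50.
Posterior odds = 0.16550 × 153.50 = 25.404, so P(H|E) = 25.404/(1+25.404) = 0.9621. Then P(¬H|E) = 1 − 0.9621 = 0.0379.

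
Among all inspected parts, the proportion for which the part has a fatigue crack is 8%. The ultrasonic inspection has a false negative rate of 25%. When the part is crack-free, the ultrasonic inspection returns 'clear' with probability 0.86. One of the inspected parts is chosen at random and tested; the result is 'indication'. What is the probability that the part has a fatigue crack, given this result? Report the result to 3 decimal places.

P(H | E) ≈ 0.318

Write H for 'the part has a fatigue crack'. Prior odds H:¬H = 0.08/0.92 = 0.086957. For the 'indication' outcome, the likelihood ratio is 0.75/0.14 = 5.3571.
Posterior odds = 0.086957 × 5.3571 = 0.46584, so P(H|E) = 0.46584/(1+0.46584) = 0.318.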